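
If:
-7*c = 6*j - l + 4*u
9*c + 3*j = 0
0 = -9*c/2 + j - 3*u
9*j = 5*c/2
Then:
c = 0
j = 0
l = 0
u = 0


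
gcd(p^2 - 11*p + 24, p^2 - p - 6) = p - 3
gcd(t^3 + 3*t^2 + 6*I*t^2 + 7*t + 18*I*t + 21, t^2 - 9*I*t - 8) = t - I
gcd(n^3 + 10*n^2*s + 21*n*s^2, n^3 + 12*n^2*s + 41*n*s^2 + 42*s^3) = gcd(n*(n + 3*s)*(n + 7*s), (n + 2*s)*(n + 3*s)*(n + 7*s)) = n^2 + 10*n*s + 21*s^2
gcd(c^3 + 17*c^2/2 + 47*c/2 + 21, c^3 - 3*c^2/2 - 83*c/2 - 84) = c^2 + 13*c/2 + 21/2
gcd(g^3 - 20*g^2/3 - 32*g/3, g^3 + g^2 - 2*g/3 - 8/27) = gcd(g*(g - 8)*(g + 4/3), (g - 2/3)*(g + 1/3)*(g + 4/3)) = g + 4/3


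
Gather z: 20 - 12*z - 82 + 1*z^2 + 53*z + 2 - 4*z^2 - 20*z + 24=-3*z^2 + 21*z - 36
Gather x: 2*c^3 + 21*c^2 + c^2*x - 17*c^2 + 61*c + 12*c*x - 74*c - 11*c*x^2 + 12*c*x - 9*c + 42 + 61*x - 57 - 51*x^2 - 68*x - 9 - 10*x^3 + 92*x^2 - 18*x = 2*c^3 + 4*c^2 - 22*c - 10*x^3 + x^2*(41 - 11*c) + x*(c^2 + 24*c - 25) - 24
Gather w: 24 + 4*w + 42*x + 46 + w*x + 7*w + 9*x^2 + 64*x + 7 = w*(x + 11) + 9*x^2 + 106*x + 77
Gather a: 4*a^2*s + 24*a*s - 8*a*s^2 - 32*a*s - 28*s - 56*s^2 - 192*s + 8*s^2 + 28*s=4*a^2*s + a*(-8*s^2 - 8*s) - 48*s^2 - 192*s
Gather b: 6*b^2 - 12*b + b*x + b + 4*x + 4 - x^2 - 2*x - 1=6*b^2 + b*(x - 11) - x^2 + 2*x + 3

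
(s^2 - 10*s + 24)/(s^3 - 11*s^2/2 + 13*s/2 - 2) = 2*(s - 6)/(2*s^2 - 3*s + 1)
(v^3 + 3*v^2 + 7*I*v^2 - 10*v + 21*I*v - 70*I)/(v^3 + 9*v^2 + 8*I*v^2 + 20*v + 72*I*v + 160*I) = (v^2 + v*(-2 + 7*I) - 14*I)/(v^2 + v*(4 + 8*I) + 32*I)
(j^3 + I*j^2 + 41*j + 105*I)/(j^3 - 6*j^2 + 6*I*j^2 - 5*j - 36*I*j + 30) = (j^2 - 4*I*j + 21)/(j^2 + j*(-6 + I) - 6*I)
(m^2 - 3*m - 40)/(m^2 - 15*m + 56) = (m + 5)/(m - 7)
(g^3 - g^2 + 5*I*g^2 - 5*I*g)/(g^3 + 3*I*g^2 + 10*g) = (g - 1)/(g - 2*I)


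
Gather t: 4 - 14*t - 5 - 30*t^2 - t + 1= -30*t^2 - 15*t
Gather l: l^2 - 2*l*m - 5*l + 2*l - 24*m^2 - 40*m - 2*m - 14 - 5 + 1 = l^2 + l*(-2*m - 3) - 24*m^2 - 42*m - 18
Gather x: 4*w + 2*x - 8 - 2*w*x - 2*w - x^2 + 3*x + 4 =2*w - x^2 + x*(5 - 2*w) - 4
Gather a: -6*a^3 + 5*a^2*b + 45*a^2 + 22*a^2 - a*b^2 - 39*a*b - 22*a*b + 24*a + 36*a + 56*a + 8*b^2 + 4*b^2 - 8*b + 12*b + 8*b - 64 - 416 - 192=-6*a^3 + a^2*(5*b + 67) + a*(-b^2 - 61*b + 116) + 12*b^2 + 12*b - 672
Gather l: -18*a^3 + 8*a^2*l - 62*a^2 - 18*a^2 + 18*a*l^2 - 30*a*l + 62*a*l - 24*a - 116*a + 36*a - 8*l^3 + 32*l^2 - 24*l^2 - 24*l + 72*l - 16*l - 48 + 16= -18*a^3 - 80*a^2 - 104*a - 8*l^3 + l^2*(18*a + 8) + l*(8*a^2 + 32*a + 32) - 32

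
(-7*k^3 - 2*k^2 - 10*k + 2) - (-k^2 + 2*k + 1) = -7*k^3 - k^2 - 12*k + 1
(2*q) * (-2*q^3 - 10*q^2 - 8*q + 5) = -4*q^4 - 20*q^3 - 16*q^2 + 10*q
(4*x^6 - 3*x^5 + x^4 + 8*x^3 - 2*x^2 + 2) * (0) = 0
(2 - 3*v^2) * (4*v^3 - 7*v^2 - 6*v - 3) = -12*v^5 + 21*v^4 + 26*v^3 - 5*v^2 - 12*v - 6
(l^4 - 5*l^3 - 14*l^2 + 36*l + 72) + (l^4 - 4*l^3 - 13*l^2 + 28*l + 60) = 2*l^4 - 9*l^3 - 27*l^2 + 64*l + 132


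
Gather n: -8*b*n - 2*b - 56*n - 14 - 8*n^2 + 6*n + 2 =-2*b - 8*n^2 + n*(-8*b - 50) - 12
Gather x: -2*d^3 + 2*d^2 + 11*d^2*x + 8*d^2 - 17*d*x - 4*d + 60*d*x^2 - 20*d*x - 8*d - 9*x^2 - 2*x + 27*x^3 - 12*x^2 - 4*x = -2*d^3 + 10*d^2 - 12*d + 27*x^3 + x^2*(60*d - 21) + x*(11*d^2 - 37*d - 6)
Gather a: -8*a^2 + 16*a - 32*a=-8*a^2 - 16*a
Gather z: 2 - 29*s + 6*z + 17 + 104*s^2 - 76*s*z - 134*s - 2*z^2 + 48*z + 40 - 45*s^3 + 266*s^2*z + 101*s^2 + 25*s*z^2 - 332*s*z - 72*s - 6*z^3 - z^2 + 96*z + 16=-45*s^3 + 205*s^2 - 235*s - 6*z^3 + z^2*(25*s - 3) + z*(266*s^2 - 408*s + 150) + 75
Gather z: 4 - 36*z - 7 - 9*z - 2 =-45*z - 5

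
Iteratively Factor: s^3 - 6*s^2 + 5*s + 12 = (s - 4)*(s^2 - 2*s - 3) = (s - 4)*(s - 3)*(s + 1)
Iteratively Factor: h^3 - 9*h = (h)*(h^2 - 9) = h*(h + 3)*(h - 3)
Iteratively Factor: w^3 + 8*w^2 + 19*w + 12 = (w + 3)*(w^2 + 5*w + 4) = (w + 3)*(w + 4)*(w + 1)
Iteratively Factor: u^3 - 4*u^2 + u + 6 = (u - 2)*(u^2 - 2*u - 3) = (u - 3)*(u - 2)*(u + 1)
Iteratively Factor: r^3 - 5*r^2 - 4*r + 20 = (r - 5)*(r^2 - 4) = (r - 5)*(r - 2)*(r + 2)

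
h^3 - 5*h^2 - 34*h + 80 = (h - 8)*(h - 2)*(h + 5)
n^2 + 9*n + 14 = (n + 2)*(n + 7)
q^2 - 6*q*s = q*(q - 6*s)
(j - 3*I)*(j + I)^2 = j^3 - I*j^2 + 5*j + 3*I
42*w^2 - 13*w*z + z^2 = (-7*w + z)*(-6*w + z)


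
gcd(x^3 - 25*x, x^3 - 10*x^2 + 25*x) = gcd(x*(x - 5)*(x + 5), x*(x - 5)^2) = x^2 - 5*x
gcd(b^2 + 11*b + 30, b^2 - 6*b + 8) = 1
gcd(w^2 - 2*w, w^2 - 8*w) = w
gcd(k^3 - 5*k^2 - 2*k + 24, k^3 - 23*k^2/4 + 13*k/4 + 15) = k^2 - 7*k + 12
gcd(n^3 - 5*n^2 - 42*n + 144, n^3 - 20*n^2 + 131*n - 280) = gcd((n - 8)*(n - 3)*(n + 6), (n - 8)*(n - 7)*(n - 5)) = n - 8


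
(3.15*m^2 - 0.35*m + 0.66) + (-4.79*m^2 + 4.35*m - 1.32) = -1.64*m^2 + 4.0*m - 0.66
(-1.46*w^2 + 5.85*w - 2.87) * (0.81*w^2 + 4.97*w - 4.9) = -1.1826*w^4 - 2.5177*w^3 + 33.9038*w^2 - 42.9289*w + 14.063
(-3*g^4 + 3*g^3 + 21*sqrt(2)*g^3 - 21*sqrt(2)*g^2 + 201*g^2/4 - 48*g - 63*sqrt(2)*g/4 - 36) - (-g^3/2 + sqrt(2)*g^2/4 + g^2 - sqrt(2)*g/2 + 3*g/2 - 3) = -3*g^4 + 7*g^3/2 + 21*sqrt(2)*g^3 - 85*sqrt(2)*g^2/4 + 197*g^2/4 - 99*g/2 - 61*sqrt(2)*g/4 - 33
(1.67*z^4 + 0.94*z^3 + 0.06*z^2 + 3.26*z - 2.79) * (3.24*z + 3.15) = 5.4108*z^5 + 8.3061*z^4 + 3.1554*z^3 + 10.7514*z^2 + 1.2294*z - 8.7885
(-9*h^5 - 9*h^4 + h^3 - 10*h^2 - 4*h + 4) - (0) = -9*h^5 - 9*h^4 + h^3 - 10*h^2 - 4*h + 4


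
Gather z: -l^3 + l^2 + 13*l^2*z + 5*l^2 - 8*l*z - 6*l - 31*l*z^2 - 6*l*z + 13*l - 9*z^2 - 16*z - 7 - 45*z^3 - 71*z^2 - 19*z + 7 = -l^3 + 6*l^2 + 7*l - 45*z^3 + z^2*(-31*l - 80) + z*(13*l^2 - 14*l - 35)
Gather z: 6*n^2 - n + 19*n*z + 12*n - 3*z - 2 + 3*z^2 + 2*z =6*n^2 + 11*n + 3*z^2 + z*(19*n - 1) - 2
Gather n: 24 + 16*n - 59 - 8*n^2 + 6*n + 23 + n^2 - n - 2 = -7*n^2 + 21*n - 14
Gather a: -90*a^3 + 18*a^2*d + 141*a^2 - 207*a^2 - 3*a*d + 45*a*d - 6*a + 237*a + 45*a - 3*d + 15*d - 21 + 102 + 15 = -90*a^3 + a^2*(18*d - 66) + a*(42*d + 276) + 12*d + 96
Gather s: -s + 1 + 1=2 - s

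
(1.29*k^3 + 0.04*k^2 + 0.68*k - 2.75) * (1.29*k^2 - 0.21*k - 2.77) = 1.6641*k^5 - 0.2193*k^4 - 2.7045*k^3 - 3.8011*k^2 - 1.3061*k + 7.6175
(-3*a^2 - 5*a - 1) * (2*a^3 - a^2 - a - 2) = -6*a^5 - 7*a^4 + 6*a^3 + 12*a^2 + 11*a + 2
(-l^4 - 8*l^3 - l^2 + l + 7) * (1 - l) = l^5 + 7*l^4 - 7*l^3 - 2*l^2 - 6*l + 7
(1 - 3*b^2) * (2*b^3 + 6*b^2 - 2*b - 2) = -6*b^5 - 18*b^4 + 8*b^3 + 12*b^2 - 2*b - 2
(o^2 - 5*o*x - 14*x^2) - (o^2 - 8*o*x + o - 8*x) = 3*o*x - o - 14*x^2 + 8*x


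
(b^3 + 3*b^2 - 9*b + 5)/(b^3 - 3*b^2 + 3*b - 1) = (b + 5)/(b - 1)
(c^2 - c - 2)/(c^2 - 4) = (c + 1)/(c + 2)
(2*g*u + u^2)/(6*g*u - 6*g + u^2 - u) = u*(2*g + u)/(6*g*u - 6*g + u^2 - u)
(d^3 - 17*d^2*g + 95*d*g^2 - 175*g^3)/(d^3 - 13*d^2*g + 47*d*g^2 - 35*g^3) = (d - 5*g)/(d - g)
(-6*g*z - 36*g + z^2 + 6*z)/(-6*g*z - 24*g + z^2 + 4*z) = (z + 6)/(z + 4)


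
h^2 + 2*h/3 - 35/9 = (h - 5/3)*(h + 7/3)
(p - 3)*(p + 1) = p^2 - 2*p - 3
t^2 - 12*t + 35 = (t - 7)*(t - 5)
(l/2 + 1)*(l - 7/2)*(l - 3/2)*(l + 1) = l^4/2 - l^3 - 31*l^2/8 + 23*l/8 + 21/4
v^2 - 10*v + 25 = (v - 5)^2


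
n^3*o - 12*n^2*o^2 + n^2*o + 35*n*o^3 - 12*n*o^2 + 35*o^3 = (n - 7*o)*(n - 5*o)*(n*o + o)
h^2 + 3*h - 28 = (h - 4)*(h + 7)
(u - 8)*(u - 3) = u^2 - 11*u + 24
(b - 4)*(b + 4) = b^2 - 16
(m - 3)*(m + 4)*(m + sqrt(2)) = m^3 + m^2 + sqrt(2)*m^2 - 12*m + sqrt(2)*m - 12*sqrt(2)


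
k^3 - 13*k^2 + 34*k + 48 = (k - 8)*(k - 6)*(k + 1)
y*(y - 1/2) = y^2 - y/2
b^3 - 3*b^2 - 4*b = b*(b - 4)*(b + 1)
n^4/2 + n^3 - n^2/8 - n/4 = n*(n/2 + 1)*(n - 1/2)*(n + 1/2)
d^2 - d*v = d*(d - v)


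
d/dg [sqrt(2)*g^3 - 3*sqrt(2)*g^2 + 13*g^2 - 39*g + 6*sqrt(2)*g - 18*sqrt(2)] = 3*sqrt(2)*g^2 - 6*sqrt(2)*g + 26*g - 39 + 6*sqrt(2)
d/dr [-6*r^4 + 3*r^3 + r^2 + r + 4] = -24*r^3 + 9*r^2 + 2*r + 1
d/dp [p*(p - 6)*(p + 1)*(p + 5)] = 4*p^3 - 62*p - 30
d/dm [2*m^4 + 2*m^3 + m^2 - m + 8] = 8*m^3 + 6*m^2 + 2*m - 1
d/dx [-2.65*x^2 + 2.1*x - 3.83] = 2.1 - 5.3*x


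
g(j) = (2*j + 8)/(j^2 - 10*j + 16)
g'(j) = (10 - 2*j)*(2*j + 8)/(j^2 - 10*j + 16)^2 + 2/(j^2 - 10*j + 16)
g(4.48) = -1.94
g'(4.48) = 0.00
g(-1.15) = 0.20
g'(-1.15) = 0.15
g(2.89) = -3.03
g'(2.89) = 2.37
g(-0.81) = 0.26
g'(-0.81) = 0.20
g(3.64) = -2.14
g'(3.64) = 0.53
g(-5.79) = -0.03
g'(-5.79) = 0.01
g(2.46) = -5.07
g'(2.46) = 9.32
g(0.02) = 0.51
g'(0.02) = 0.45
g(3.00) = -2.80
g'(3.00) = 1.84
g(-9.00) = -0.05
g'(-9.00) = 0.00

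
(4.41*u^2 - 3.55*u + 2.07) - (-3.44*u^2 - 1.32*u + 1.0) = 7.85*u^2 - 2.23*u + 1.07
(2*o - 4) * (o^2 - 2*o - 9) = 2*o^3 - 8*o^2 - 10*o + 36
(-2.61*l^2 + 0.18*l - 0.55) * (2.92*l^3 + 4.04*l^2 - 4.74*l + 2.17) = -7.6212*l^5 - 10.0188*l^4 + 11.4926*l^3 - 8.7389*l^2 + 2.9976*l - 1.1935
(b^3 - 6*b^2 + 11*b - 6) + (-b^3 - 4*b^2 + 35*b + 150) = -10*b^2 + 46*b + 144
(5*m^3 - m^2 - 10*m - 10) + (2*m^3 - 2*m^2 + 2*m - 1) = 7*m^3 - 3*m^2 - 8*m - 11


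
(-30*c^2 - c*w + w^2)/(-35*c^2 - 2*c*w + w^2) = (-6*c + w)/(-7*c + w)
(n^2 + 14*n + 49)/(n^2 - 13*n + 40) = (n^2 + 14*n + 49)/(n^2 - 13*n + 40)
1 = 1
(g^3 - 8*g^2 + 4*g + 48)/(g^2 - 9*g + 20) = (g^2 - 4*g - 12)/(g - 5)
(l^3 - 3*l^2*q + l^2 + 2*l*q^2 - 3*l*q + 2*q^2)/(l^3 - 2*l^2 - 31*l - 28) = (l^2 - 3*l*q + 2*q^2)/(l^2 - 3*l - 28)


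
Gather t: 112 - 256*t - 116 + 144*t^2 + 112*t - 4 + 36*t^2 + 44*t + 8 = 180*t^2 - 100*t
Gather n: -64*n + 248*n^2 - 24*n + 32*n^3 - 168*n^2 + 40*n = 32*n^3 + 80*n^2 - 48*n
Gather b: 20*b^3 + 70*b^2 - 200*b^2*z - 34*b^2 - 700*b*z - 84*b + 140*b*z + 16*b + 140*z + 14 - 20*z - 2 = 20*b^3 + b^2*(36 - 200*z) + b*(-560*z - 68) + 120*z + 12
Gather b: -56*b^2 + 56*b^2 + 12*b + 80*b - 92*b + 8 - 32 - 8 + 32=0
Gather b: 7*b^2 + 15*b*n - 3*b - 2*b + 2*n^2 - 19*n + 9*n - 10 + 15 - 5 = 7*b^2 + b*(15*n - 5) + 2*n^2 - 10*n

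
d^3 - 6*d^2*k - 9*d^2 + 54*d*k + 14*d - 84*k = (d - 7)*(d - 2)*(d - 6*k)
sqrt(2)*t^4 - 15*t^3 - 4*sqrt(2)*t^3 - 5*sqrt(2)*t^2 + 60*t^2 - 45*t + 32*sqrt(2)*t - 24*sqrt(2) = (t - 3)*(t - 1)*(t - 8*sqrt(2))*(sqrt(2)*t + 1)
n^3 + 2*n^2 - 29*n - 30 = (n - 5)*(n + 1)*(n + 6)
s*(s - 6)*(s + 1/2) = s^3 - 11*s^2/2 - 3*s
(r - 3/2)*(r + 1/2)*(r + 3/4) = r^3 - r^2/4 - 3*r/2 - 9/16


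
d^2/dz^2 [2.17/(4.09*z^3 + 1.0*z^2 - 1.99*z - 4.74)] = (-(53.2518*z + 4.34)*(4.09*z^3 + 1.0*z^2 - 1.99*z - 4.74) + 2.17*(12.27*z^2 + 2.0*z - 1.99)*(24.54*z^2 + 4.0*z - 3.98))/(4.09*z^3 + 1.0*z^2 - 1.99*z - 4.74)^3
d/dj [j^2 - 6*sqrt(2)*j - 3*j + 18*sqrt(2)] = 2*j - 6*sqrt(2) - 3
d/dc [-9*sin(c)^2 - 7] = -9*sin(2*c)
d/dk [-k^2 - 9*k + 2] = -2*k - 9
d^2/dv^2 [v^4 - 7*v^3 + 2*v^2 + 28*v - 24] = 12*v^2 - 42*v + 4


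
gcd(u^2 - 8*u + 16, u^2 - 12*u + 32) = u - 4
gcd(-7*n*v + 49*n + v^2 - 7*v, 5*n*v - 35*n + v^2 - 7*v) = v - 7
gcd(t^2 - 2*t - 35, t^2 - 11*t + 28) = t - 7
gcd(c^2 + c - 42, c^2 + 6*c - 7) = c + 7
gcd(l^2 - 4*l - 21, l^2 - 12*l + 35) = l - 7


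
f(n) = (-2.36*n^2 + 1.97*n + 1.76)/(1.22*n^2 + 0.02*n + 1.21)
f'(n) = (1.97 - 4.72*n)/(1.22*n^2 + 0.02*n + 1.21) + (-2.44*n - 0.02)*(-2.36*n^2 + 1.97*n + 1.76)/(1.22*n^2 + 0.02*n + 1.21)^2 = (-2.4506*n^2 - 10.0056*n + 2.3485)/(1.4884*n^4 + 0.0488*n^3 + 2.9528*n^2 + 0.0484*n + 1.4641)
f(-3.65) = -2.12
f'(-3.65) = 0.02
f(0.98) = 0.59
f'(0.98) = -1.70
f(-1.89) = -1.88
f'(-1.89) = 0.41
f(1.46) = -0.10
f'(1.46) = -1.19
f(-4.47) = -2.13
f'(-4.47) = -0.00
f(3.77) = -1.31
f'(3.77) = -0.20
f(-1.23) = -1.40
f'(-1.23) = 1.19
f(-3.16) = -2.10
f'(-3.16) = 0.05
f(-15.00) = -2.03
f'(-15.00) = -0.01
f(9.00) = -1.71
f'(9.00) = -0.03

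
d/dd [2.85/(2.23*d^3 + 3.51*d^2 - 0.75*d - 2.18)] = (-19.0665*d^2 - 20.007*d + 2.1375)/(2.23*d^3 + 3.51*d^2 - 0.75*d - 2.18)^2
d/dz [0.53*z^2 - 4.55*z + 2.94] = 1.06*z - 4.55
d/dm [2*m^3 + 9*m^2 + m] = 6*m^2 + 18*m + 1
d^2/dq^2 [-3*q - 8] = 0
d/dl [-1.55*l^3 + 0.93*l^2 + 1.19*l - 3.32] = -4.65*l^2 + 1.86*l + 1.19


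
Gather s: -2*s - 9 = -2*s - 9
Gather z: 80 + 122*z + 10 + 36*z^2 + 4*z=36*z^2 + 126*z + 90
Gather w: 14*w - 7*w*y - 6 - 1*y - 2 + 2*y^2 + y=w*(14 - 7*y) + 2*y^2 - 8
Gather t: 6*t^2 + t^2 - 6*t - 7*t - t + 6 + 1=7*t^2 - 14*t + 7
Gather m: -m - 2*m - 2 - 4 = -3*m - 6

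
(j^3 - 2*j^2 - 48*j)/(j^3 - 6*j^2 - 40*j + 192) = j/(j - 4)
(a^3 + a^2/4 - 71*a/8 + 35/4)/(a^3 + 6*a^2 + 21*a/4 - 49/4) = (4*a^2 - 13*a + 10)/(2*(2*a^2 + 5*a - 7))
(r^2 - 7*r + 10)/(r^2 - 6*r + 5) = (r - 2)/(r - 1)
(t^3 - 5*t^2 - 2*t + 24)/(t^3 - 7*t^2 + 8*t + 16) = (t^2 - t - 6)/(t^2 - 3*t - 4)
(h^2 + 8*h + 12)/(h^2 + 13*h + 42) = (h + 2)/(h + 7)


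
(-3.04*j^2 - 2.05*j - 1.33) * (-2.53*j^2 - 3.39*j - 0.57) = 7.6912*j^4 + 15.4921*j^3 + 12.0472*j^2 + 5.6772*j + 0.7581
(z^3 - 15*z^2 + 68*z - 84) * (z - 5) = z^4 - 20*z^3 + 143*z^2 - 424*z + 420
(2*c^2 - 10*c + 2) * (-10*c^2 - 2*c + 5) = -20*c^4 + 96*c^3 + 10*c^2 - 54*c + 10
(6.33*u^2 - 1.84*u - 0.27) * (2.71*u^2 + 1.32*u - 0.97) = 17.1543*u^4 + 3.3692*u^3 - 9.3006*u^2 + 1.4284*u + 0.2619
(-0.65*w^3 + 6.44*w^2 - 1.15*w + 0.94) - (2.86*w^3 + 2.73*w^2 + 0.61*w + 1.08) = -3.51*w^3 + 3.71*w^2 - 1.76*w - 0.14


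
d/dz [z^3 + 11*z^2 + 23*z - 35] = 3*z^2 + 22*z + 23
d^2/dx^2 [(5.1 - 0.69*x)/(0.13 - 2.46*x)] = -61.284996/(2.46*x - 0.13)^3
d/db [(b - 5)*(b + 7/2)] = 2*b - 3/2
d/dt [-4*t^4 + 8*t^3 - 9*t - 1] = -16*t^3 + 24*t^2 - 9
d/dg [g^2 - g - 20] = 2*g - 1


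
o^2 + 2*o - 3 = (o - 1)*(o + 3)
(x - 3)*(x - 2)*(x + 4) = x^3 - x^2 - 14*x + 24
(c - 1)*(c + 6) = c^2 + 5*c - 6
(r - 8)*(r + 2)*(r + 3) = r^3 - 3*r^2 - 34*r - 48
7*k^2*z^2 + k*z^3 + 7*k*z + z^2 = z*(7*k + z)*(k*z + 1)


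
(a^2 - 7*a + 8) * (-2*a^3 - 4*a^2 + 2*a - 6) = -2*a^5 + 10*a^4 + 14*a^3 - 52*a^2 + 58*a - 48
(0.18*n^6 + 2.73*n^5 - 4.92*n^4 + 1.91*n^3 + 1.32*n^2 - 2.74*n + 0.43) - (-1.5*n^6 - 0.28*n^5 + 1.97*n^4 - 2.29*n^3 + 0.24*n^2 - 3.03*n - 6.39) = 1.68*n^6 + 3.01*n^5 - 6.89*n^4 + 4.2*n^3 + 1.08*n^2 + 0.29*n + 6.82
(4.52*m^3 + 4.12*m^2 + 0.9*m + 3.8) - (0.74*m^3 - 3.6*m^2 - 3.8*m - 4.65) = 3.78*m^3 + 7.72*m^2 + 4.7*m + 8.45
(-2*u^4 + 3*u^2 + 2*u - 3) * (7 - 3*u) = 6*u^5 - 14*u^4 - 9*u^3 + 15*u^2 + 23*u - 21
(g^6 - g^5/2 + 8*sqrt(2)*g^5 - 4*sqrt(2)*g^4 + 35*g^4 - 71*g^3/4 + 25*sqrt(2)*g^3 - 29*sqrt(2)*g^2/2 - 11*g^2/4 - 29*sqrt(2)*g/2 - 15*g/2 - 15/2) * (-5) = -5*g^6 - 40*sqrt(2)*g^5 + 5*g^5/2 - 175*g^4 + 20*sqrt(2)*g^4 - 125*sqrt(2)*g^3 + 355*g^3/4 + 55*g^2/4 + 145*sqrt(2)*g^2/2 + 75*g/2 + 145*sqrt(2)*g/2 + 75/2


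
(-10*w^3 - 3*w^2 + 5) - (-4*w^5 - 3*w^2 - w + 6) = 4*w^5 - 10*w^3 + w - 1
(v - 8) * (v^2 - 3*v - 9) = v^3 - 11*v^2 + 15*v + 72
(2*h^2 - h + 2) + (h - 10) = 2*h^2 - 8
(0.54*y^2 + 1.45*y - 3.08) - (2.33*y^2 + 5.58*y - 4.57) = -1.79*y^2 - 4.13*y + 1.49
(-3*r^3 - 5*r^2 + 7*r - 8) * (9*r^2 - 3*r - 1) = -27*r^5 - 36*r^4 + 81*r^3 - 88*r^2 + 17*r + 8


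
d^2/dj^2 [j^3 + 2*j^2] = 6*j + 4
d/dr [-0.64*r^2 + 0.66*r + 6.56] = 0.66 - 1.28*r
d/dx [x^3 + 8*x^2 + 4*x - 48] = 3*x^2 + 16*x + 4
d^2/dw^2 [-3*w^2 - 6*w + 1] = -6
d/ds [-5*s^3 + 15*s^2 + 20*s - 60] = -15*s^2 + 30*s + 20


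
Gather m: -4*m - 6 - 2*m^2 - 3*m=-2*m^2 - 7*m - 6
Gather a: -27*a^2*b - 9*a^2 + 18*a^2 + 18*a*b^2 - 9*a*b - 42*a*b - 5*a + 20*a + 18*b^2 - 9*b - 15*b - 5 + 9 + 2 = a^2*(9 - 27*b) + a*(18*b^2 - 51*b + 15) + 18*b^2 - 24*b + 6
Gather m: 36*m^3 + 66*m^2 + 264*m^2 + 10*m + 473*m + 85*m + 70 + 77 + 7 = 36*m^3 + 330*m^2 + 568*m + 154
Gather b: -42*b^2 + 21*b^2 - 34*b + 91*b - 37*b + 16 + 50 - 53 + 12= -21*b^2 + 20*b + 25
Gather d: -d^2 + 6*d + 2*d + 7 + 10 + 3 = -d^2 + 8*d + 20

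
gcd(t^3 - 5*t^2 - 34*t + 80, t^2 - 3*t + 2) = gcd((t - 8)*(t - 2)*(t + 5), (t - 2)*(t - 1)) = t - 2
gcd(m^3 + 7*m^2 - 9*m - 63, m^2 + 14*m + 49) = m + 7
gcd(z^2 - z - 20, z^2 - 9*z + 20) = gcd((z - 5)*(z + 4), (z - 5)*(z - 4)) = z - 5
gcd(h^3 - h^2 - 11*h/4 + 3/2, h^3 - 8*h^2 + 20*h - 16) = h - 2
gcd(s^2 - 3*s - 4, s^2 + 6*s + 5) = s + 1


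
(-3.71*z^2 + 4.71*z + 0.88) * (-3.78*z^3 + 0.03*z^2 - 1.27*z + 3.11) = 14.0238*z^5 - 17.9151*z^4 + 1.5266*z^3 - 17.4934*z^2 + 13.5305*z + 2.7368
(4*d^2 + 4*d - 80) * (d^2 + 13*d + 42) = 4*d^4 + 56*d^3 + 140*d^2 - 872*d - 3360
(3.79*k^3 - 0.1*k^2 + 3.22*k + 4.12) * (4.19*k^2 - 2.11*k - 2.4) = 15.8801*k^5 - 8.4159*k^4 + 4.6068*k^3 + 10.7086*k^2 - 16.4212*k - 9.888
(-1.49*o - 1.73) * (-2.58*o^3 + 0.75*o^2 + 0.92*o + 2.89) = 3.8442*o^4 + 3.3459*o^3 - 2.6683*o^2 - 5.8977*o - 4.9997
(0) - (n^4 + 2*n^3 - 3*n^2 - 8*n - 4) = -n^4 - 2*n^3 + 3*n^2 + 8*n + 4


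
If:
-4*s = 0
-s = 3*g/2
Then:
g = 0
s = 0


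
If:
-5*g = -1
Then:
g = 1/5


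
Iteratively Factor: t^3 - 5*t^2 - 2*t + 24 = (t - 4)*(t^2 - t - 6) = (t - 4)*(t - 3)*(t + 2)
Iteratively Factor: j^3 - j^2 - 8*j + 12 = (j - 2)*(j^2 + j - 6) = (j - 2)*(j + 3)*(j - 2)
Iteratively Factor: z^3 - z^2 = (z)*(z^2 - z) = z*(z - 1)*(z)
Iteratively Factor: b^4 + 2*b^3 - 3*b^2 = (b)*(b^3 + 2*b^2 - 3*b) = b*(b - 1)*(b^2 + 3*b) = b*(b - 1)*(b + 3)*(b)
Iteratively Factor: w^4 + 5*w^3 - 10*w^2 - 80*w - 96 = (w - 4)*(w^3 + 9*w^2 + 26*w + 24) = (w - 4)*(w + 4)*(w^2 + 5*w + 6) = (w - 4)*(w + 3)*(w + 4)*(w + 2)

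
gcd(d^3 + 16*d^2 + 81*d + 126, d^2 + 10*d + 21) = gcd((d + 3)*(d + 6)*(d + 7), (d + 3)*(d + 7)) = d^2 + 10*d + 21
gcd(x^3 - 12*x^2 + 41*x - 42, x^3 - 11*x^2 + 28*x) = x - 7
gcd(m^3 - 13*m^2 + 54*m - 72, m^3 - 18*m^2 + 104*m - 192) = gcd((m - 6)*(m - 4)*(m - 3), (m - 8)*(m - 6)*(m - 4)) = m^2 - 10*m + 24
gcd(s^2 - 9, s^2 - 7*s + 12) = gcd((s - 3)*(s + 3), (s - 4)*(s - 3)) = s - 3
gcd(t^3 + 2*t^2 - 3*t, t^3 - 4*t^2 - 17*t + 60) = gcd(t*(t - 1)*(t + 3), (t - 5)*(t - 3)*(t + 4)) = 1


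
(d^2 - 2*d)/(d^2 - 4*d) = (d - 2)/(d - 4)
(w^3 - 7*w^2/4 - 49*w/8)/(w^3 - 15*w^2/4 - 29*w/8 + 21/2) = w*(2*w - 7)/(2*w^2 - 11*w + 12)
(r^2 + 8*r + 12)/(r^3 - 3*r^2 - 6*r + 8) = (r + 6)/(r^2 - 5*r + 4)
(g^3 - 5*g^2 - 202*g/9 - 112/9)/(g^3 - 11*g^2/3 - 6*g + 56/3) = (3*g^2 - 22*g - 16)/(3*(g^2 - 6*g + 8))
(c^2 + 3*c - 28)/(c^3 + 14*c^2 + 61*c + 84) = (c - 4)/(c^2 + 7*c + 12)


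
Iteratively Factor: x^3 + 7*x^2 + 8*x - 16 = (x - 1)*(x^2 + 8*x + 16) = (x - 1)*(x + 4)*(x + 4)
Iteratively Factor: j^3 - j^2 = (j)*(j^2 - j) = j^2*(j - 1)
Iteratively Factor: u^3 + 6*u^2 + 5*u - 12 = (u - 1)*(u^2 + 7*u + 12) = (u - 1)*(u + 4)*(u + 3)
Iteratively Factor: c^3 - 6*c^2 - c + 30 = (c - 5)*(c^2 - c - 6) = (c - 5)*(c + 2)*(c - 3)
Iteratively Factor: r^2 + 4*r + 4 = (r + 2)*(r + 2)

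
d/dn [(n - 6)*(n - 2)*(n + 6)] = 3*n^2 - 4*n - 36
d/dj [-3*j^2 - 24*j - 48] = -6*j - 24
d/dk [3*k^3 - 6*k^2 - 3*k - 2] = 9*k^2 - 12*k - 3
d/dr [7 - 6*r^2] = -12*r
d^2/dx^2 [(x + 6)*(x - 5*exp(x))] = -5*x*exp(x) - 40*exp(x) + 2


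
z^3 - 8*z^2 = z^2*(z - 8)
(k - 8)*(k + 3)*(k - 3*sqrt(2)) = k^3 - 5*k^2 - 3*sqrt(2)*k^2 - 24*k + 15*sqrt(2)*k + 72*sqrt(2)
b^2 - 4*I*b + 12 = (b - 6*I)*(b + 2*I)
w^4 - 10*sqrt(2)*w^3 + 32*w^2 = w^2*(w - 8*sqrt(2))*(w - 2*sqrt(2))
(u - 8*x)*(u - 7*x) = u^2 - 15*u*x + 56*x^2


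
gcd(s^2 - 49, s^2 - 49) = s^2 - 49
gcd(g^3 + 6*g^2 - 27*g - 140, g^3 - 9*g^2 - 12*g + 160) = g^2 - g - 20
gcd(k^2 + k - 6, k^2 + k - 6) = k^2 + k - 6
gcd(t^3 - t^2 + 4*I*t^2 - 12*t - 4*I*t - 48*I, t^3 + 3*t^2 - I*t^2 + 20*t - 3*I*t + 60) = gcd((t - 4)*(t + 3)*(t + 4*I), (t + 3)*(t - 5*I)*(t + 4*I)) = t^2 + t*(3 + 4*I) + 12*I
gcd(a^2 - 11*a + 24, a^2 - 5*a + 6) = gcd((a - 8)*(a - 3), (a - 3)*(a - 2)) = a - 3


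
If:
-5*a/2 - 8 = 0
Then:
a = -16/5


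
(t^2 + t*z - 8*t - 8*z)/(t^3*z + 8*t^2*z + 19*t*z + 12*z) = (t^2 + t*z - 8*t - 8*z)/(z*(t^3 + 8*t^2 + 19*t + 12))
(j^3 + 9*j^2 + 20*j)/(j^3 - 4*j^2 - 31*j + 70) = j*(j + 4)/(j^2 - 9*j + 14)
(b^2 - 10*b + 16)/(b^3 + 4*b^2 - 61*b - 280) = (b - 2)/(b^2 + 12*b + 35)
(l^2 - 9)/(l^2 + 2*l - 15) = (l + 3)/(l + 5)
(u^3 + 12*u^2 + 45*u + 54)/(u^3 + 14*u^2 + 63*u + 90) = (u + 3)/(u + 5)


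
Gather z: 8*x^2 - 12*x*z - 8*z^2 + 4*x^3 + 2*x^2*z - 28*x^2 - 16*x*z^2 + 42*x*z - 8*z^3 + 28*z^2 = 4*x^3 - 20*x^2 - 8*z^3 + z^2*(20 - 16*x) + z*(2*x^2 + 30*x)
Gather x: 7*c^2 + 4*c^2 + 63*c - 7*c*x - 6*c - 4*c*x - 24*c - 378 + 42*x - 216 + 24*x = 11*c^2 + 33*c + x*(66 - 11*c) - 594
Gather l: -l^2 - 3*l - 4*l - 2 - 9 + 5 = -l^2 - 7*l - 6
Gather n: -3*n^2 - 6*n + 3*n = -3*n^2 - 3*n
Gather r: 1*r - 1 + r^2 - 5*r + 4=r^2 - 4*r + 3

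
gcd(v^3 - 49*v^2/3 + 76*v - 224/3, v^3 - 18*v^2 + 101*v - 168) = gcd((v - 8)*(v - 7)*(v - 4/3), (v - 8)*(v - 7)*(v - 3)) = v^2 - 15*v + 56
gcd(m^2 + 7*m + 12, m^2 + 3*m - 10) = 1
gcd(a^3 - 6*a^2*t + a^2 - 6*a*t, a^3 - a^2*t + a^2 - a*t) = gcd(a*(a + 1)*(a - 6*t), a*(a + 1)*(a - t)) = a^2 + a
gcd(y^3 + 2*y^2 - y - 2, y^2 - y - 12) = 1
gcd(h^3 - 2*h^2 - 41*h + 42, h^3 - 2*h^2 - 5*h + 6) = h - 1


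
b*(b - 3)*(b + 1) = b^3 - 2*b^2 - 3*b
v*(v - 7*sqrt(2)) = v^2 - 7*sqrt(2)*v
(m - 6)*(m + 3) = m^2 - 3*m - 18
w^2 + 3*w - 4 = (w - 1)*(w + 4)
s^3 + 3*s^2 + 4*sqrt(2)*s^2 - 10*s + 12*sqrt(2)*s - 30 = (s + 3)*(s - sqrt(2))*(s + 5*sqrt(2))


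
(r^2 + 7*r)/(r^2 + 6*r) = (r + 7)/(r + 6)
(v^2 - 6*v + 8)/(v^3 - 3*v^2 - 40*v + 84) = (v - 4)/(v^2 - v - 42)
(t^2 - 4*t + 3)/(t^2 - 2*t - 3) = (t - 1)/(t + 1)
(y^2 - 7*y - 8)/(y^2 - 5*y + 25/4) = 4*(y^2 - 7*y - 8)/(4*y^2 - 20*y + 25)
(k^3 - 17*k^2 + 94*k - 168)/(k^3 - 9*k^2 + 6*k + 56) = (k - 6)/(k + 2)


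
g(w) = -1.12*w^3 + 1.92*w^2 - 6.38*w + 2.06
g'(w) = -3.36*w^2 + 3.84*w - 6.38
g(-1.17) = 13.95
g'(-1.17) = -15.47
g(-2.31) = 40.85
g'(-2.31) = -33.18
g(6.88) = -315.69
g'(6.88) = -139.00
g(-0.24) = 3.72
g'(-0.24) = -7.50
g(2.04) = -12.47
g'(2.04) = -12.53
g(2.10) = -13.24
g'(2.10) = -13.13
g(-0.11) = 2.79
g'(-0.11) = -6.84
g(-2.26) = 39.21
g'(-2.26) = -32.22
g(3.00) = -30.04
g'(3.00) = -25.10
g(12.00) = -1733.38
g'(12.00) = -444.14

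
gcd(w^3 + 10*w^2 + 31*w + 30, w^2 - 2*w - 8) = w + 2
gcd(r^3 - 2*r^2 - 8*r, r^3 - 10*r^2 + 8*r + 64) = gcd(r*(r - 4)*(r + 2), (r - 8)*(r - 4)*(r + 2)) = r^2 - 2*r - 8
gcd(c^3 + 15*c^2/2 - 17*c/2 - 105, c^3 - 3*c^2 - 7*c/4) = c - 7/2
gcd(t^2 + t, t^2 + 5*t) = t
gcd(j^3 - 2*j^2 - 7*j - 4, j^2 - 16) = j - 4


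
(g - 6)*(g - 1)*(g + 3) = g^3 - 4*g^2 - 15*g + 18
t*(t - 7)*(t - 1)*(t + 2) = t^4 - 6*t^3 - 9*t^2 + 14*t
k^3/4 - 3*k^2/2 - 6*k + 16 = (k/4 + 1)*(k - 8)*(k - 2)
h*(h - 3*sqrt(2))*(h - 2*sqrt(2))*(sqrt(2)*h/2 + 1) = sqrt(2)*h^4/2 - 4*h^3 + sqrt(2)*h^2 + 12*h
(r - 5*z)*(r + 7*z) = r^2 + 2*r*z - 35*z^2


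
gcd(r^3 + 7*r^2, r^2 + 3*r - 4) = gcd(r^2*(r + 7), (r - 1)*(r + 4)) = 1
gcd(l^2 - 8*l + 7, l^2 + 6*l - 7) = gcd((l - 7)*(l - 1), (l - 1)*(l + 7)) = l - 1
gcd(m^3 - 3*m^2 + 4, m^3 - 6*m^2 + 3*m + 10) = m^2 - m - 2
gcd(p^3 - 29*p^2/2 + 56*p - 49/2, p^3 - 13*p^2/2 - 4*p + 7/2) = p^2 - 15*p/2 + 7/2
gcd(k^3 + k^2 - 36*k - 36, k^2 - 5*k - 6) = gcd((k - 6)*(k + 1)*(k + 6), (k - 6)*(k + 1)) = k^2 - 5*k - 6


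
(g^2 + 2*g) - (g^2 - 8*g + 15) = 10*g - 15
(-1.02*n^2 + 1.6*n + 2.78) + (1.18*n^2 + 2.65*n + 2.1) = 0.16*n^2 + 4.25*n + 4.88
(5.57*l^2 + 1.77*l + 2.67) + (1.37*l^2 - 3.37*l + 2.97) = 6.94*l^2 - 1.6*l + 5.64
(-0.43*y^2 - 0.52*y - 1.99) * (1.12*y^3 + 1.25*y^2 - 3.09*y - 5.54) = -0.4816*y^5 - 1.1199*y^4 - 1.5501*y^3 + 1.5015*y^2 + 9.0299*y + 11.0246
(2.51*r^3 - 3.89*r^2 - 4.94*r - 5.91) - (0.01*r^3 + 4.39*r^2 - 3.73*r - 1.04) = 2.5*r^3 - 8.28*r^2 - 1.21*r - 4.87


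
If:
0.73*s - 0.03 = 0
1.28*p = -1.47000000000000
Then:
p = -1.15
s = 0.04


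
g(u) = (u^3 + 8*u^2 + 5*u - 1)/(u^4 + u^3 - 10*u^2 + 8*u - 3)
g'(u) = (3*u^2 + 16*u + 5)/(u^4 + u^3 - 10*u^2 + 8*u - 3) + (-4*u^3 - 3*u^2 + 20*u - 8)*(u^3 + 8*u^2 + 5*u - 1)/(u^4 + u^3 - 10*u^2 + 8*u - 3)^2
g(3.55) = 1.58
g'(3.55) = -1.39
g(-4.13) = 3.20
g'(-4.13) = 31.51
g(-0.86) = 0.00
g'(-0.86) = 0.38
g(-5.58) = 0.11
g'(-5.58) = 0.14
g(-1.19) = -0.10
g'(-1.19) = 0.26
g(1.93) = -12.19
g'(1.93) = -42.93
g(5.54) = 0.52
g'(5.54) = -0.19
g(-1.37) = -0.14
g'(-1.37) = 0.22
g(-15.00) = -0.04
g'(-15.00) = 0.00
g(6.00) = 0.45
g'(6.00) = -0.15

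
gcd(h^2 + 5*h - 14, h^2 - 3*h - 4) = 1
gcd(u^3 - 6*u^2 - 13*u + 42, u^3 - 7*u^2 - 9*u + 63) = u^2 - 4*u - 21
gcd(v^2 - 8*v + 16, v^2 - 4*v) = v - 4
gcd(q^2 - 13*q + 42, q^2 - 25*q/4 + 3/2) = q - 6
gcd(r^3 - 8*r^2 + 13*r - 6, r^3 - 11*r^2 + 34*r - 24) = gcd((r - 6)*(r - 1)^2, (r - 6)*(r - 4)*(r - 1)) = r^2 - 7*r + 6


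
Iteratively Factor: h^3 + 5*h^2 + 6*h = (h + 3)*(h^2 + 2*h) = (h + 2)*(h + 3)*(h)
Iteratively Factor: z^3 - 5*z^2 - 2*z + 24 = (z + 2)*(z^2 - 7*z + 12) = (z - 3)*(z + 2)*(z - 4)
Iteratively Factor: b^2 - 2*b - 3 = (b + 1)*(b - 3)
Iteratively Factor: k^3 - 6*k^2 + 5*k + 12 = (k + 1)*(k^2 - 7*k + 12) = (k - 3)*(k + 1)*(k - 4)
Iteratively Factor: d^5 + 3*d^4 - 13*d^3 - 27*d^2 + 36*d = (d + 3)*(d^4 - 13*d^2 + 12*d) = (d - 3)*(d + 3)*(d^3 + 3*d^2 - 4*d) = (d - 3)*(d - 1)*(d + 3)*(d^2 + 4*d) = d*(d - 3)*(d - 1)*(d + 3)*(d + 4)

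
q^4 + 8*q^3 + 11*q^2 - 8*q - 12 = (q - 1)*(q + 1)*(q + 2)*(q + 6)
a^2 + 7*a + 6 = (a + 1)*(a + 6)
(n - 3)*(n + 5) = n^2 + 2*n - 15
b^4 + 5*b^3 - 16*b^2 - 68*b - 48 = (b - 4)*(b + 1)*(b + 2)*(b + 6)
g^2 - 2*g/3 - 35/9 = (g - 7/3)*(g + 5/3)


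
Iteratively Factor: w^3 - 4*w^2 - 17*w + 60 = (w + 4)*(w^2 - 8*w + 15) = (w - 3)*(w + 4)*(w - 5)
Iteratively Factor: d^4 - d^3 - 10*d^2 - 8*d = (d - 4)*(d^3 + 3*d^2 + 2*d) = (d - 4)*(d + 2)*(d^2 + d) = d*(d - 4)*(d + 2)*(d + 1)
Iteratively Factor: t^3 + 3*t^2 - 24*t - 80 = (t + 4)*(t^2 - t - 20) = (t + 4)^2*(t - 5)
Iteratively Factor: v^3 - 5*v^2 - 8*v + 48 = (v + 3)*(v^2 - 8*v + 16) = (v - 4)*(v + 3)*(v - 4)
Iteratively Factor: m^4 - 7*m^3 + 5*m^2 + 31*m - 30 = (m + 2)*(m^3 - 9*m^2 + 23*m - 15) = (m - 1)*(m + 2)*(m^2 - 8*m + 15) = (m - 3)*(m - 1)*(m + 2)*(m - 5)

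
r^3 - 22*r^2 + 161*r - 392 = (r - 8)*(r - 7)^2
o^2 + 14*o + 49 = (o + 7)^2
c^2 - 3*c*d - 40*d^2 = (c - 8*d)*(c + 5*d)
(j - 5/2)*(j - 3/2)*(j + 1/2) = j^3 - 7*j^2/2 + 7*j/4 + 15/8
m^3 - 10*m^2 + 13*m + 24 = (m - 8)*(m - 3)*(m + 1)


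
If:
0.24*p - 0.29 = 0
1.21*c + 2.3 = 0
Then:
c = -1.90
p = 1.21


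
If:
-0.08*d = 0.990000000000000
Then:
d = -12.38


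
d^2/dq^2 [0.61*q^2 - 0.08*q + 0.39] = 1.22000000000000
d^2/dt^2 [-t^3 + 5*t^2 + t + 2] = 10 - 6*t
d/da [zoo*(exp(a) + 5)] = zoo*exp(a)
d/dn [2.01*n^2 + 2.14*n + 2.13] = 4.02*n + 2.14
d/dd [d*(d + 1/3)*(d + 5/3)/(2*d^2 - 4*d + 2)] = (9*d^3 - 27*d^2 - 41*d - 5)/(18*(d^3 - 3*d^2 + 3*d - 1))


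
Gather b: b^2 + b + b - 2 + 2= b^2 + 2*b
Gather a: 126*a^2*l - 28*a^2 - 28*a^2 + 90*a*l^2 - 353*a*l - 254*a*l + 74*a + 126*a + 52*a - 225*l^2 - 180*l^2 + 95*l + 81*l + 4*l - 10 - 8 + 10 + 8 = a^2*(126*l - 56) + a*(90*l^2 - 607*l + 252) - 405*l^2 + 180*l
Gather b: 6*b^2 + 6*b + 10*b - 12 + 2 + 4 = 6*b^2 + 16*b - 6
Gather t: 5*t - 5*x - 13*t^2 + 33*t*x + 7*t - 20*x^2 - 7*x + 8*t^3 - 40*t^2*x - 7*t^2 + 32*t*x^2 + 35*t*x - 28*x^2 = 8*t^3 + t^2*(-40*x - 20) + t*(32*x^2 + 68*x + 12) - 48*x^2 - 12*x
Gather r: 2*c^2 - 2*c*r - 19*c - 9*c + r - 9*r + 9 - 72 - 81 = 2*c^2 - 28*c + r*(-2*c - 8) - 144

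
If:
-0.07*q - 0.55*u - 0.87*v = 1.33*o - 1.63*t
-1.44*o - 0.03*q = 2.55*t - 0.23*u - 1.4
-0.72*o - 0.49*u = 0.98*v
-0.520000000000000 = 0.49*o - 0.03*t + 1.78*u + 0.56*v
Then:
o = 0.240186490507836 - 1.41857880694384*v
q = 25.6619404686434*v + 5.5686440749657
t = 0.506790981769037*v + 0.316038784767969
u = 0.084442328570534*v - 0.352927088093146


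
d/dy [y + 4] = 1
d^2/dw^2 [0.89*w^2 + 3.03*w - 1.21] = 1.78000000000000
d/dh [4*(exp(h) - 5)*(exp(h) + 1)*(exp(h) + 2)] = (12*exp(2*h) - 16*exp(h) - 52)*exp(h)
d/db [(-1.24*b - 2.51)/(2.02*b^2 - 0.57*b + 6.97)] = (2.5048*b^2 + 10.1404*b - 10.0735)/(4.0804*b^4 - 2.3028*b^3 + 28.4837*b^2 - 7.9458*b + 48.5809)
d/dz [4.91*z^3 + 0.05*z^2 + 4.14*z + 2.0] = 14.73*z^2 + 0.1*z + 4.14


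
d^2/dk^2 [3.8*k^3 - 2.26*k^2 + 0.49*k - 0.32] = 22.8*k - 4.52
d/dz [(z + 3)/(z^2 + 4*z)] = (z*(z + 4) - 2*(z + 2)*(z + 3))/(z^2*(z + 4)^2)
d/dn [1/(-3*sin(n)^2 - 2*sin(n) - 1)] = 2*(3*sin(n) + 1)*cos(n)/(3*sin(n)^2 + 2*sin(n) + 1)^2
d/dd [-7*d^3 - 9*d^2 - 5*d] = -21*d^2 - 18*d - 5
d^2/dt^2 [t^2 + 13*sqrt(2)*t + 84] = 2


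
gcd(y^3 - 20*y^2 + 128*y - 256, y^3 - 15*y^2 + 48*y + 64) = y^2 - 16*y + 64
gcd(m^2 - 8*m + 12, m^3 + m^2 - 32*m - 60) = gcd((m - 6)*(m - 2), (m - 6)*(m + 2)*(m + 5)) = m - 6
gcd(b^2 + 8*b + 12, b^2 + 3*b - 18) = b + 6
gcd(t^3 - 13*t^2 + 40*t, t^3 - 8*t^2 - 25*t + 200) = t^2 - 13*t + 40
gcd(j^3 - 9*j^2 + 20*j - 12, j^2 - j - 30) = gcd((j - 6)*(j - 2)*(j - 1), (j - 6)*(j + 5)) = j - 6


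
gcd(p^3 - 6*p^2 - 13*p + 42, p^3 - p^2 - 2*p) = p - 2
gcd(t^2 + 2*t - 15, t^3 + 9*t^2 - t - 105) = t^2 + 2*t - 15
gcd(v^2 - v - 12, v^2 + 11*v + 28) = 1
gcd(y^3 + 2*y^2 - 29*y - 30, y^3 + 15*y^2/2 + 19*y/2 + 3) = y^2 + 7*y + 6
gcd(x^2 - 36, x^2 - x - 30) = x - 6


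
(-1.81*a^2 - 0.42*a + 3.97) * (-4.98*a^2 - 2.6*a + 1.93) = 9.0138*a^4 + 6.7976*a^3 - 22.1719*a^2 - 11.1326*a + 7.6621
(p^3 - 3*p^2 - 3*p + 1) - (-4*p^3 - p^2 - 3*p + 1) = 5*p^3 - 2*p^2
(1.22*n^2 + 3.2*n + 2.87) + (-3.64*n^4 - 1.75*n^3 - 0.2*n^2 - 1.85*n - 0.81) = -3.64*n^4 - 1.75*n^3 + 1.02*n^2 + 1.35*n + 2.06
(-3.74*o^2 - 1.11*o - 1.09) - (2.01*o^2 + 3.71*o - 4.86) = -5.75*o^2 - 4.82*o + 3.77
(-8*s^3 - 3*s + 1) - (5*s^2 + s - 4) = -8*s^3 - 5*s^2 - 4*s + 5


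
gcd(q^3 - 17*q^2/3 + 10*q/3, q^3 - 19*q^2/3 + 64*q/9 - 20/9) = q^2 - 17*q/3 + 10/3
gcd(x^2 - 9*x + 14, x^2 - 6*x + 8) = x - 2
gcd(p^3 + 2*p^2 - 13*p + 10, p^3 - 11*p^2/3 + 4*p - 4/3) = p^2 - 3*p + 2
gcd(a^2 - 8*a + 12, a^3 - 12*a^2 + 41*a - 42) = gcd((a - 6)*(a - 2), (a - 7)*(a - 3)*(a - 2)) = a - 2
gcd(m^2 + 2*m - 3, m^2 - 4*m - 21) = m + 3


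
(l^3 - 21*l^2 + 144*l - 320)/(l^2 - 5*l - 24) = (l^2 - 13*l + 40)/(l + 3)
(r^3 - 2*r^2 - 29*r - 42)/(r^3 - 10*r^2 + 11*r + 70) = (r + 3)/(r - 5)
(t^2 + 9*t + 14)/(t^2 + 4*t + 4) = (t + 7)/(t + 2)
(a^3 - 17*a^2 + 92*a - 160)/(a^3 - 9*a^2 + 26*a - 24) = (a^2 - 13*a + 40)/(a^2 - 5*a + 6)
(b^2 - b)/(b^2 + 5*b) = (b - 1)/(b + 5)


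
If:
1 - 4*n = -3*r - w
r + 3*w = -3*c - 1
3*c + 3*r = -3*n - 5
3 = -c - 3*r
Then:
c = -6/7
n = -2/21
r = -5/7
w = 16/21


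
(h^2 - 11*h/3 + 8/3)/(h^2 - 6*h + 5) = (h - 8/3)/(h - 5)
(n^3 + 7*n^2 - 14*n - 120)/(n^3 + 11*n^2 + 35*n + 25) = (n^2 + 2*n - 24)/(n^2 + 6*n + 5)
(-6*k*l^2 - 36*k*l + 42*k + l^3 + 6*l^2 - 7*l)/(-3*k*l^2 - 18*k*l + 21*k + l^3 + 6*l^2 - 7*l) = (6*k - l)/(3*k - l)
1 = 1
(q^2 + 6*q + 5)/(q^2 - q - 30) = (q + 1)/(q - 6)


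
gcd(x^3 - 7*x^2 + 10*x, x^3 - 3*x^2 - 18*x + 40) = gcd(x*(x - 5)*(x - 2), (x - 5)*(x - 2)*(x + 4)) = x^2 - 7*x + 10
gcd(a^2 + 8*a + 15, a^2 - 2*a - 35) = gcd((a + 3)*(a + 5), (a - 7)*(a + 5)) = a + 5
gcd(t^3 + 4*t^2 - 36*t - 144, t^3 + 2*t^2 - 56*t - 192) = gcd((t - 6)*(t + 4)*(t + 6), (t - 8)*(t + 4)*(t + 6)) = t^2 + 10*t + 24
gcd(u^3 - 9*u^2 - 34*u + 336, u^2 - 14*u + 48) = u - 8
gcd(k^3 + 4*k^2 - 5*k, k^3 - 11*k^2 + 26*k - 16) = k - 1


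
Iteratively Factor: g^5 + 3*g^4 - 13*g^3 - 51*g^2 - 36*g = (g + 3)*(g^4 - 13*g^2 - 12*g) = (g - 4)*(g + 3)*(g^3 + 4*g^2 + 3*g) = g*(g - 4)*(g + 3)*(g^2 + 4*g + 3) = g*(g - 4)*(g + 1)*(g + 3)*(g + 3)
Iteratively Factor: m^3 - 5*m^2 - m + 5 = (m - 5)*(m^2 - 1) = (m - 5)*(m + 1)*(m - 1)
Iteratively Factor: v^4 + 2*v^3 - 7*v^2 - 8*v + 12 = (v - 2)*(v^3 + 4*v^2 + v - 6) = (v - 2)*(v - 1)*(v^2 + 5*v + 6) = (v - 2)*(v - 1)*(v + 3)*(v + 2)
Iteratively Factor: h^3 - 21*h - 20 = (h - 5)*(h^2 + 5*h + 4) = (h - 5)*(h + 1)*(h + 4)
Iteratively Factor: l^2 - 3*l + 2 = (l - 2)*(l - 1)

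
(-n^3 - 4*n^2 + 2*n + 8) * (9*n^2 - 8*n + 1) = -9*n^5 - 28*n^4 + 49*n^3 + 52*n^2 - 62*n + 8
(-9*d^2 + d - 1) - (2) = -9*d^2 + d - 3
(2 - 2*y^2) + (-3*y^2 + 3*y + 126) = -5*y^2 + 3*y + 128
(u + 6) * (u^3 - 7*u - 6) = u^4 + 6*u^3 - 7*u^2 - 48*u - 36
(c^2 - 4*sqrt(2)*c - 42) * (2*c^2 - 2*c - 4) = 2*c^4 - 8*sqrt(2)*c^3 - 2*c^3 - 88*c^2 + 8*sqrt(2)*c^2 + 16*sqrt(2)*c + 84*c + 168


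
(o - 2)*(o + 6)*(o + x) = o^3 + o^2*x + 4*o^2 + 4*o*x - 12*o - 12*x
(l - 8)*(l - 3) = l^2 - 11*l + 24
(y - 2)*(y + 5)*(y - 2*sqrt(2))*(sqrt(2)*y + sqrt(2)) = sqrt(2)*y^4 - 4*y^3 + 4*sqrt(2)*y^3 - 16*y^2 - 7*sqrt(2)*y^2 - 10*sqrt(2)*y + 28*y + 40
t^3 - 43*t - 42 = (t - 7)*(t + 1)*(t + 6)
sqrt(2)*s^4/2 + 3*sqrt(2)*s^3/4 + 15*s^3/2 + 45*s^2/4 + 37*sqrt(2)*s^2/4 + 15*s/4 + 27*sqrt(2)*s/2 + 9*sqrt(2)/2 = (s + 1/2)*(s + 3*sqrt(2)/2)*(s + 6*sqrt(2))*(sqrt(2)*s/2 + sqrt(2)/2)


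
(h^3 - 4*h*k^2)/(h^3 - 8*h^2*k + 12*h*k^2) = (h + 2*k)/(h - 6*k)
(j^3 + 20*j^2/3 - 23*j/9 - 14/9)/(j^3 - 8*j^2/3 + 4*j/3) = (3*j^2 + 22*j + 7)/(3*j*(j - 2))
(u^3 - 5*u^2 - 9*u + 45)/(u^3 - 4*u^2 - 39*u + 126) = (u^2 - 2*u - 15)/(u^2 - u - 42)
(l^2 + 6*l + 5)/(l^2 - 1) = (l + 5)/(l - 1)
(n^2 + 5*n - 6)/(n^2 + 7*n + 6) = (n - 1)/(n + 1)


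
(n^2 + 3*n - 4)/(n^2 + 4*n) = (n - 1)/n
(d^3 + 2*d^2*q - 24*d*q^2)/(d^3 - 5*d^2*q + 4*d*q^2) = (-d - 6*q)/(-d + q)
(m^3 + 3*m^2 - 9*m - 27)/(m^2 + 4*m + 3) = (m^2 - 9)/(m + 1)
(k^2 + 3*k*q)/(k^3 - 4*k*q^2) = (k + 3*q)/(k^2 - 4*q^2)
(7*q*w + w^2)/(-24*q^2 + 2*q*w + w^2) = w*(7*q + w)/(-24*q^2 + 2*q*w + w^2)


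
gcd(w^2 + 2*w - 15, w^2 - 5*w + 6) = w - 3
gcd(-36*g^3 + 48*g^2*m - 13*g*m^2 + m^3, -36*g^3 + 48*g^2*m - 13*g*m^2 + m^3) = 36*g^3 - 48*g^2*m + 13*g*m^2 - m^3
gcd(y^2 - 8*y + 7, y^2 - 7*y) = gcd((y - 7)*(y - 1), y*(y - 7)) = y - 7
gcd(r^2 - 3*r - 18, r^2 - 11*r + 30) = r - 6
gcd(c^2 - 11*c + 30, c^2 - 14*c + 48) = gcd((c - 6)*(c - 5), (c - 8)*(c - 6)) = c - 6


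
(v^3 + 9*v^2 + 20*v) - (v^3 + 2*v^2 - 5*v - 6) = 7*v^2 + 25*v + 6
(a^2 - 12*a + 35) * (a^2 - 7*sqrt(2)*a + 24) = a^4 - 12*a^3 - 7*sqrt(2)*a^3 + 59*a^2 + 84*sqrt(2)*a^2 - 245*sqrt(2)*a - 288*a + 840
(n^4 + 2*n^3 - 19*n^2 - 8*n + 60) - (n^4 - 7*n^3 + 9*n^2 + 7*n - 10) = 9*n^3 - 28*n^2 - 15*n + 70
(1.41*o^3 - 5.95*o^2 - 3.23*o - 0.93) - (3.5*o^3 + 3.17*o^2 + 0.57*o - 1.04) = -2.09*o^3 - 9.12*o^2 - 3.8*o + 0.11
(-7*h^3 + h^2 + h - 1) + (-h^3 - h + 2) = -8*h^3 + h^2 + 1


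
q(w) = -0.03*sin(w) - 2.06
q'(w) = -0.03*cos(w)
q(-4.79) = -2.09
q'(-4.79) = -0.00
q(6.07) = -2.05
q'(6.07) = -0.03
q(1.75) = -2.09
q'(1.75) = 0.01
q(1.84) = -2.09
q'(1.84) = 0.01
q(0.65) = -2.08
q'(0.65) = -0.02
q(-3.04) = -2.06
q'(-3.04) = 0.03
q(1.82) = -2.09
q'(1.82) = 0.01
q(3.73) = -2.04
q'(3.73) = 0.02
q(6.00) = -2.05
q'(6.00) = -0.03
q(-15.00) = -2.04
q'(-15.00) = 0.02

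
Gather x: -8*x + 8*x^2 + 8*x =8*x^2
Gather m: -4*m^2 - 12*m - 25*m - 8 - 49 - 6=-4*m^2 - 37*m - 63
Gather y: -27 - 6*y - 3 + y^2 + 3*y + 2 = y^2 - 3*y - 28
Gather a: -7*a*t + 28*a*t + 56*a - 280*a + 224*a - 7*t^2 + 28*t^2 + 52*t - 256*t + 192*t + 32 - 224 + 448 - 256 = 21*a*t + 21*t^2 - 12*t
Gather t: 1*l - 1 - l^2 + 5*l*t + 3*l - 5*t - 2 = -l^2 + 4*l + t*(5*l - 5) - 3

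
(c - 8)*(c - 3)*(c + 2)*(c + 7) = c^4 - 2*c^3 - 61*c^2 + 62*c + 336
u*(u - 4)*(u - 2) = u^3 - 6*u^2 + 8*u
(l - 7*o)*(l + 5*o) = l^2 - 2*l*o - 35*o^2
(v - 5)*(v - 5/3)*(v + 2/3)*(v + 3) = v^4 - 3*v^3 - 127*v^2/9 + 155*v/9 + 50/3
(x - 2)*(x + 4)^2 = x^3 + 6*x^2 - 32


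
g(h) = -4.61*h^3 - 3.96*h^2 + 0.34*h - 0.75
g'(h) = -13.83*h^2 - 7.92*h + 0.34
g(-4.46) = 327.95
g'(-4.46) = -239.44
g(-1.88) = 15.25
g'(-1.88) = -33.65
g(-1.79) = 12.39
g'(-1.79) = -29.80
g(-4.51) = 340.06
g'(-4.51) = -245.24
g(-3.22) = 111.01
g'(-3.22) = -117.55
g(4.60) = -531.70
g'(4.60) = -328.73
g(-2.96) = 83.10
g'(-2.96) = -97.39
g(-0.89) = -0.94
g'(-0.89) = -3.57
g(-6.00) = 850.41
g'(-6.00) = -450.02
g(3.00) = -159.84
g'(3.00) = -147.89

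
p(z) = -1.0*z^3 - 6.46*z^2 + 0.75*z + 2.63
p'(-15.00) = -480.45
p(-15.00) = 1912.88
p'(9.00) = -358.53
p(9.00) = -1242.88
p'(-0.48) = 6.26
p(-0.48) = 0.89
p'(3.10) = -68.13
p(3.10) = -86.92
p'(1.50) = -25.38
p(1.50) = -14.16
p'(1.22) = -19.48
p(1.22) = -7.89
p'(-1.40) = 12.96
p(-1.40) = -8.34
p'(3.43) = -78.86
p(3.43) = -111.15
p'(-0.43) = 5.75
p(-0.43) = 1.19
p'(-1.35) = 12.72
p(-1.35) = -7.70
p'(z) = -3.0*z^2 - 12.92*z + 0.75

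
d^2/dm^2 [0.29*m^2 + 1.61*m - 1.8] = 0.580000000000000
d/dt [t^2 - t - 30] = 2*t - 1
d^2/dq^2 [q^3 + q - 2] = 6*q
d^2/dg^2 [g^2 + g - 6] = 2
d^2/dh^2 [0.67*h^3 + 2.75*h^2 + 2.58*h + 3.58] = 4.02*h + 5.5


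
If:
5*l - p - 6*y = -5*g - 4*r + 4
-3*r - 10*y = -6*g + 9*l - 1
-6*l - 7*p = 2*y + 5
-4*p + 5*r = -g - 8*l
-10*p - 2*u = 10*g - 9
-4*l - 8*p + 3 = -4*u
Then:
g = -9773/5584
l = -21037/5584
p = 7087/2792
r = 46953/5584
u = 3123/5584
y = -229/2792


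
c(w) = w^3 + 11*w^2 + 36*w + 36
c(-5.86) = 1.55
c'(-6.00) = 12.00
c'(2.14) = 96.82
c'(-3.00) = -3.00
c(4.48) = 507.97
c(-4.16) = 4.61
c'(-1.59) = 8.60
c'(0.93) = 59.05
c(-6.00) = 0.00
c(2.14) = 173.22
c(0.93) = 79.80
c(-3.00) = 0.00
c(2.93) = 261.07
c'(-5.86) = 10.10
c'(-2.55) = -0.59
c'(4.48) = 194.77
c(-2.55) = -0.85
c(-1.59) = 2.55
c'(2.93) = 126.21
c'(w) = 3*w^2 + 22*w + 36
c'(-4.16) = -3.60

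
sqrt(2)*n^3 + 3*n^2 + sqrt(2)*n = n*(n + sqrt(2))*(sqrt(2)*n + 1)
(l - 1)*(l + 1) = l^2 - 1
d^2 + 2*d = d*(d + 2)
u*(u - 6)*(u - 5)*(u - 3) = u^4 - 14*u^3 + 63*u^2 - 90*u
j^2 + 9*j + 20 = (j + 4)*(j + 5)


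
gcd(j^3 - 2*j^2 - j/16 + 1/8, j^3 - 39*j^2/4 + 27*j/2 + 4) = j^2 - 7*j/4 - 1/2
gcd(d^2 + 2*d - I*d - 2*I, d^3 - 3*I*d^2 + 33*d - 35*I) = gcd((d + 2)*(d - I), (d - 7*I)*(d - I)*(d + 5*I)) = d - I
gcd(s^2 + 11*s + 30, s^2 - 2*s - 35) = s + 5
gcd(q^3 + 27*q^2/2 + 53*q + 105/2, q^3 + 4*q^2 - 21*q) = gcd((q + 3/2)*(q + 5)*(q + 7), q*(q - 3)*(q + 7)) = q + 7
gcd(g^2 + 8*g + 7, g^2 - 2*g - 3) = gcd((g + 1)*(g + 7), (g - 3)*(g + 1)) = g + 1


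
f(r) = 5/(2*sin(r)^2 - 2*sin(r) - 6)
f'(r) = 5*(-4*sin(r)*cos(r) + 2*cos(r))/(2*sin(r)^2 - 2*sin(r) - 6)^2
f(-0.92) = -1.59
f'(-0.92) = 1.59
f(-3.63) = -0.77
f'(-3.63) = -0.01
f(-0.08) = -0.86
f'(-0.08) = 0.34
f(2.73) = -0.77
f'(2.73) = -0.04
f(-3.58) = -0.77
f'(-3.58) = -0.03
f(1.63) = -0.83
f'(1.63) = 0.02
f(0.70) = -0.77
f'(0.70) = -0.05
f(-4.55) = -0.83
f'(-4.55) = 0.04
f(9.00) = -0.77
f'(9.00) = -0.04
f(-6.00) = -0.78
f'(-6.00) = 0.10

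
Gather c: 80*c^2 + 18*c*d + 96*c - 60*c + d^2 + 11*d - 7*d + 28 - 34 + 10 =80*c^2 + c*(18*d + 36) + d^2 + 4*d + 4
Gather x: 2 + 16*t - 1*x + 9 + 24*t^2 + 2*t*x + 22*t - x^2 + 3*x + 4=24*t^2 + 38*t - x^2 + x*(2*t + 2) + 15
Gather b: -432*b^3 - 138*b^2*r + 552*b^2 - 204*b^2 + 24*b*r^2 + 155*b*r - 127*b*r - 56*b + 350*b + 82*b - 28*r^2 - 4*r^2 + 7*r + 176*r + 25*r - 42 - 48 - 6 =-432*b^3 + b^2*(348 - 138*r) + b*(24*r^2 + 28*r + 376) - 32*r^2 + 208*r - 96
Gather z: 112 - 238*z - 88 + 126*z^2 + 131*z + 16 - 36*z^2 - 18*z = 90*z^2 - 125*z + 40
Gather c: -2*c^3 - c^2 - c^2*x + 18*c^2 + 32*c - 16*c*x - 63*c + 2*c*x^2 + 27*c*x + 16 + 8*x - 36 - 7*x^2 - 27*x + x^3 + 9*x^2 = -2*c^3 + c^2*(17 - x) + c*(2*x^2 + 11*x - 31) + x^3 + 2*x^2 - 19*x - 20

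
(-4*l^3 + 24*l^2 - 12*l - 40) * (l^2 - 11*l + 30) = -4*l^5 + 68*l^4 - 396*l^3 + 812*l^2 + 80*l - 1200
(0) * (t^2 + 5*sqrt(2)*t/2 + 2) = 0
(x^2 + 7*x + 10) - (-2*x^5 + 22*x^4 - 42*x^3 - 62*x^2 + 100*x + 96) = 2*x^5 - 22*x^4 + 42*x^3 + 63*x^2 - 93*x - 86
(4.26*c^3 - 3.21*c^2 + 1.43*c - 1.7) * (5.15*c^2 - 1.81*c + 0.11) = 21.939*c^5 - 24.2421*c^4 + 13.6432*c^3 - 11.6964*c^2 + 3.2343*c - 0.187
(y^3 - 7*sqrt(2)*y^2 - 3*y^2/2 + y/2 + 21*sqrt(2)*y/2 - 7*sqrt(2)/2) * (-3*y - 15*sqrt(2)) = -3*y^4 + 9*y^3/2 + 6*sqrt(2)*y^3 - 9*sqrt(2)*y^2 + 417*y^2/2 - 315*y + 3*sqrt(2)*y + 105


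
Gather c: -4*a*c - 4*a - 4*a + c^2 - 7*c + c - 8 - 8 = -8*a + c^2 + c*(-4*a - 6) - 16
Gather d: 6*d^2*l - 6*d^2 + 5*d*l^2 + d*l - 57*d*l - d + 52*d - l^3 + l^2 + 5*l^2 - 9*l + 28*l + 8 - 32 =d^2*(6*l - 6) + d*(5*l^2 - 56*l + 51) - l^3 + 6*l^2 + 19*l - 24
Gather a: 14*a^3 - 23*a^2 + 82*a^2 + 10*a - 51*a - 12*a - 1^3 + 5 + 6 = 14*a^3 + 59*a^2 - 53*a + 10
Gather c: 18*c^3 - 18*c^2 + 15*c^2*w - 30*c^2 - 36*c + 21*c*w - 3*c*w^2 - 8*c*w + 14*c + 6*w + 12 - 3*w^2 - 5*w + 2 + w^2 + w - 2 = 18*c^3 + c^2*(15*w - 48) + c*(-3*w^2 + 13*w - 22) - 2*w^2 + 2*w + 12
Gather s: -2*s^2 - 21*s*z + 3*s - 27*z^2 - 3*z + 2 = -2*s^2 + s*(3 - 21*z) - 27*z^2 - 3*z + 2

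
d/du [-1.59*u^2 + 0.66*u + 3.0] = 0.66 - 3.18*u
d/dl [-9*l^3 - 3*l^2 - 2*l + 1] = -27*l^2 - 6*l - 2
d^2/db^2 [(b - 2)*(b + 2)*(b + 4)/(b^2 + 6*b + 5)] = 6*(b^3 - 6*b^2 - 51*b - 92)/(b^6 + 18*b^5 + 123*b^4 + 396*b^3 + 615*b^2 + 450*b + 125)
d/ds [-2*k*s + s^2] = -2*k + 2*s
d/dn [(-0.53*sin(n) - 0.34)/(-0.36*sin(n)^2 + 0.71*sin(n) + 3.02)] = (-0.2448*sin(n) + 0.0954*cos(2*n) - 1.4546)*cos(n)/(-0.36*sin(n)^2 + 0.71*sin(n) + 3.02)^2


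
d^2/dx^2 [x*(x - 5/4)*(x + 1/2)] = 6*x - 3/2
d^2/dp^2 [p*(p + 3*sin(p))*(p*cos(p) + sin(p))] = -p^3*cos(p) - 7*p^2*sin(p) - 6*p^2*sin(2*p) + 10*p*cos(p) + 18*p*cos(2*p) + 2*sin(p) + 9*sin(2*p)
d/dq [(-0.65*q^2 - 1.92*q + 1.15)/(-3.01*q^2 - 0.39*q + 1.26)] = (-5.5257*q^2 + 5.285*q - 1.9707)/(9.0601*q^4 + 2.3478*q^3 - 7.4331*q^2 - 0.9828*q + 1.5876)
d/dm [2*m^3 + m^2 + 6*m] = 6*m^2 + 2*m + 6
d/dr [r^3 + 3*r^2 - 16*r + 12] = 3*r^2 + 6*r - 16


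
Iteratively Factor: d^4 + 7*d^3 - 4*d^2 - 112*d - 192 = (d + 3)*(d^3 + 4*d^2 - 16*d - 64) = (d + 3)*(d + 4)*(d^2 - 16) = (d - 4)*(d + 3)*(d + 4)*(d + 4)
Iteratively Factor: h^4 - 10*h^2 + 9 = (h + 1)*(h^3 - h^2 - 9*h + 9) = (h - 3)*(h + 1)*(h^2 + 2*h - 3) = (h - 3)*(h + 1)*(h + 3)*(h - 1)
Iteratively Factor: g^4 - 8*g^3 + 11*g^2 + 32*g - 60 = (g + 2)*(g^3 - 10*g^2 + 31*g - 30) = (g - 2)*(g + 2)*(g^2 - 8*g + 15) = (g - 3)*(g - 2)*(g + 2)*(g - 5)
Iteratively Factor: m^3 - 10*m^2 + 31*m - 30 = (m - 2)*(m^2 - 8*m + 15) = (m - 3)*(m - 2)*(m - 5)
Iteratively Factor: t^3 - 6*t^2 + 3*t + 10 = (t - 2)*(t^2 - 4*t - 5) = (t - 5)*(t - 2)*(t + 1)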